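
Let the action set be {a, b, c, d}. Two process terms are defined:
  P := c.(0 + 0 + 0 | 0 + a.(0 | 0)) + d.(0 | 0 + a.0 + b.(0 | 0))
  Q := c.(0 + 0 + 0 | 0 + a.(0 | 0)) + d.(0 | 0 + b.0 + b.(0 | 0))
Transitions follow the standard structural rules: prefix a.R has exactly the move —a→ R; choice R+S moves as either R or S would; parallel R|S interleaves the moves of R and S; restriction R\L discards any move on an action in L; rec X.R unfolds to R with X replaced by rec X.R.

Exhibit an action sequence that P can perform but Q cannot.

LTS(P): 5 reachable states
  s0 = c.(0 + 0 + 0 | 0 + a.(0 | 0)) + d.(0 | 0 + a.0 + b.(0 | 0)) :: ··c··> s1, ··d··> s2
  s1 = 0 + 0 + 0 | 0 + a.(0 | 0) :: ··a··> s3
  s2 = 0 | 0 + a.0 + b.(0 | 0) :: ··a··> s4, ··b··> s3
  s3 = 0 | 0 :: ·
  s4 = 0 :: ·
LTS(Q): 5 reachable states
  t0 = c.(0 + 0 + 0 | 0 + a.(0 | 0)) + d.(0 | 0 + b.0 + b.(0 | 0)) :: ··c··> t1, ··d··> t2
  t1 = 0 + 0 + 0 | 0 + a.(0 | 0) :: ··a··> t3
  t2 = 0 | 0 + b.0 + b.(0 | 0) :: ··b··> t3, ··b··> t4
  t3 = 0 | 0 :: ·
  t4 = 0 :: ·
Executing da from P (initial set {s0}):
  step 1 (d): {s2}
  step 2 (a): {s4}
  P completes σ.
Executing da from Q (initial set {t0}):
  step 1 (d): {t2}
  step 2 (a): no successor for Q

da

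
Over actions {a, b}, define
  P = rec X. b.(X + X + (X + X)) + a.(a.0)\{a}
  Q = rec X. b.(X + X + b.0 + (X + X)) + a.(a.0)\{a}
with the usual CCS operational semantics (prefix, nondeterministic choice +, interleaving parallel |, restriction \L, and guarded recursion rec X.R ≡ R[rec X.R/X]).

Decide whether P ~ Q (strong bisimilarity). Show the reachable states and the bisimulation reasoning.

not bisimilar

LTS(P): 3 reachable states
  u0 = rec X. b.(X + X + (X + X)) + a.(a.0)\{a} has moves ··a··> u1, ··b··> u2
  u1 = (a.0)\{a} has moves stopped
  u2 = (rec X. b.(X + X + (X + X)) + a.(a.0)\{a}) + (rec X. b.(X + X + (X + X)) + a.(a.0)\{a}) + ((rec X. b.(X + X + (X + X)) + a.(a.0)\{a}) + (rec X. b.(X + X + (X + X)) + a.(a.0)\{a})) has moves ··a··> u1, ··b··> u2
LTS(Q): 4 reachable states
  v0 = rec X. b.(X + X + b.0 + (X + X)) + a.(a.0)\{a} has moves ··a··> v1, ··b··> v2
  v1 = (a.0)\{a} has moves stopped
  v2 = (rec X. b.(X + X + b.0 + (X + X)) + a.(a.0)\{a}) + (rec X. b.(X + X + b.0 + (X + X)) + a.(a.0)\{a}) + b.0 + ((rec X. b.(X + X + b.0 + (X + X)) + a.(a.0)\{a}) + (rec X. b.(X + X + b.0 + (X + X)) + a.(a.0)\{a})) has moves ··a··> v1, ··b··> v2, ··b··> v3
  v3 = 0 has moves stopped
Bisimilarity quotient blocks:
  B0 = {u0, u2}
  B1 = {u1, v1, v3}
  B2 = {v0}
  B3 = {v2}
u0 ∈ B0, v0 ∈ B2 → different blocks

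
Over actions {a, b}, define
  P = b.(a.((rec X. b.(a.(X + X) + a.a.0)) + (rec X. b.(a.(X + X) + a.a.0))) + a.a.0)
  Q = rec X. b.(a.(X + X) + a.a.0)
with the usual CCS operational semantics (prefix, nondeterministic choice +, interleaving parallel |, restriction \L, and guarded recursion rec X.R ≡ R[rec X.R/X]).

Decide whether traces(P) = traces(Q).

YES

LTS(P): 5 reachable states
  u0 = b.(a.((rec X. b.(a.(X + X) + a.a.0)) + (rec X. b.(a.(X + X) + a.a.0))) + a.a.0) has moves —b→ u1
  u1 = a.((rec X. b.(a.(X + X) + a.a.0)) + (rec X. b.(a.(X + X) + a.a.0))) + a.a.0 has moves —a→ u2, —a→ u3
  u2 = (rec X. b.(a.(X + X) + a.a.0)) + (rec X. b.(a.(X + X) + a.a.0)) has moves —b→ u1
  u3 = a.0 has moves —a→ u4
  u4 = 0 has moves ·
LTS(Q): 5 reachable states
  v0 = rec X. b.(a.(X + X) + a.a.0) has moves —b→ v1
  v1 = a.((rec X. b.(a.(X + X) + a.a.0)) + (rec X. b.(a.(X + X) + a.a.0))) + a.a.0 has moves —a→ v2, —a→ v3
  v2 = (rec X. b.(a.(X + X) + a.a.0)) + (rec X. b.(a.(X + X) + a.a.0)) has moves —b→ v1
  v3 = a.0 has moves —a→ v4
  v4 = 0 has moves ·
Bisimilarity quotient blocks:
  B0 = {u0, u2, v0, v2}
  B1 = {u1, v1}
  B2 = {u3, v3}
  B3 = {u4, v4}
u0 ∈ B0, v0 ∈ B0 → same block
Bisimilar ⇒ trace-equivalent.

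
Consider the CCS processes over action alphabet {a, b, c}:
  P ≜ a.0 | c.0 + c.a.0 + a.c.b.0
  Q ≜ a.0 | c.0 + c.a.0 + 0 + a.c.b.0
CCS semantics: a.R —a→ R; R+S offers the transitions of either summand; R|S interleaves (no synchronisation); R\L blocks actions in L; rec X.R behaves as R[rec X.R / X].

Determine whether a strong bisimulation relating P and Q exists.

P ~ Q

Reachable graph of P (8 states):
  u0 = a.0 | c.0 + c.a.0 + a.c.b.0 has moves ··a··> u1, ··a··> u2, ··c··> u3, ··c··> u4
  u1 = 0 | c.0 has moves ··c··> u5
  u2 = c.b.0 has moves ··c··> u6
  u3 = a.0 has moves ··a··> u7
  u4 = a.0 | 0 has moves ··a··> u5
  u5 = 0 | 0 has moves ·
  u6 = b.0 has moves ··b··> u7
  u7 = 0 has moves ·
Reachable graph of Q (8 states):
  v0 = a.0 | c.0 + c.a.0 + 0 + a.c.b.0 has moves ··a··> v1, ··a··> v2, ··c··> v3, ··c··> v4
  v1 = 0 | c.0 has moves ··c··> v5
  v2 = c.b.0 has moves ··c··> v6
  v3 = a.0 has moves ··a··> v7
  v4 = a.0 | 0 has moves ··a··> v5
  v5 = 0 | 0 has moves ·
  v6 = b.0 has moves ··b··> v7
  v7 = 0 has moves ·
Partition-refinement fixed point:
  B0 = {u0, v0}
  B1 = {u2, v2}
  B2 = {u6, v6}
  B3 = {u5, u7, v5, v7}
  B4 = {u3, u4, v3, v4}
  B5 = {u1, v1}
u0 ∈ B0, v0 ∈ B0 → same block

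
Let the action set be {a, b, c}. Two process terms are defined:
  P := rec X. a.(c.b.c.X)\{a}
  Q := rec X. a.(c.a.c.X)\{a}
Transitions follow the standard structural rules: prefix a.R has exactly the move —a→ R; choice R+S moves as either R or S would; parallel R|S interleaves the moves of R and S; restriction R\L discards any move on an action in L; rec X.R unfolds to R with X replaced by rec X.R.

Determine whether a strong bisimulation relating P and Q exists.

P's transition system — 5 states:
  u0 = rec X. a.(c.b.c.X)\{a} has moves --a--▸ u1
  u1 = (c.b.c.(rec X. a.(c.b.c.X)\{a}))\{a} has moves --c--▸ u2
  u2 = (b.c.(rec X. a.(c.b.c.X)\{a}))\{a} has moves --b--▸ u3
  u3 = (c.(rec X. a.(c.b.c.X)\{a}))\{a} has moves --c--▸ u4
  u4 = (rec X. a.(c.b.c.X)\{a})\{a} has moves deadlocked
Q's transition system — 3 states:
  v0 = rec X. a.(c.a.c.X)\{a} has moves --a--▸ v1
  v1 = (c.a.c.(rec X. a.(c.a.c.X)\{a}))\{a} has moves --c--▸ v2
  v2 = (a.c.(rec X. a.(c.a.c.X)\{a}))\{a} has moves deadlocked
Bisimilarity quotient blocks:
  B0 = {u0}
  B1 = {u1}
  B2 = {u2}
  B3 = {u3, v1}
  B4 = {u4, v2}
  B5 = {v0}
u0 ∈ B0, v0 ∈ B5 → different blocks

NO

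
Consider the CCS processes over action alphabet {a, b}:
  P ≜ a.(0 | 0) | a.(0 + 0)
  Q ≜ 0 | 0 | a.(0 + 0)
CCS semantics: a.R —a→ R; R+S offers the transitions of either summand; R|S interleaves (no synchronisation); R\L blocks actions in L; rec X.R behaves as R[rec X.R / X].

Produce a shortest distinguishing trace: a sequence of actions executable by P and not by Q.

aa

P's transition system — 4 states:
  u0 = a.(0 | 0) | a.(0 + 0) → -a-> u1, -a-> u2
  u1 = 0 | 0 | a.(0 + 0) → -a-> u3
  u2 = a.(0 | 0) | (0 + 0) → -a-> u3
  u3 = 0 | 0 | (0 + 0) → stopped
Q's transition system — 2 states:
  v0 = 0 | 0 | a.(0 + 0) → -a-> v1
  v1 = 0 | 0 | (0 + 0) → stopped
Run σ = ⟨aa⟩ on P: start {u0}
  [1] a ⇒ {u1, u2}
  [2] a ⇒ {u3}
  — P admits the full trace.
Run σ = ⟨aa⟩ on Q: start {v0}
  [1] a ⇒ {v1}
  [2] a ⇒ no successor for Q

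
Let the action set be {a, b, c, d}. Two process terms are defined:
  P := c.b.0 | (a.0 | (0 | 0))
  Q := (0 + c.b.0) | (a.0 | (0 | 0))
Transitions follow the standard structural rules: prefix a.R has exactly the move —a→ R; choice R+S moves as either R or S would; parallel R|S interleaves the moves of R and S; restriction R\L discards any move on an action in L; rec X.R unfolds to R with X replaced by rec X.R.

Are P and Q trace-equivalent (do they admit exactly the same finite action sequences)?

Reachable graph of P (6 states):
  m0 = c.b.0 | (a.0 | (0 | 0)) → =a=> m1, =c=> m2
  m1 = c.b.0 | (0 | (0 | 0)) → =c=> m3
  m2 = b.0 | (a.0 | (0 | 0)) → =a=> m3, =b=> m4
  m3 = b.0 | (0 | (0 | 0)) → =b=> m5
  m4 = 0 | (a.0 | (0 | 0)) → =a=> m5
  m5 = 0 | (0 | (0 | 0)) → (no moves)
Reachable graph of Q (6 states):
  n0 = (0 + c.b.0) | (a.0 | (0 | 0)) → =a=> n1, =c=> n2
  n1 = (0 + c.b.0) | (0 | (0 | 0)) → =c=> n3
  n2 = b.0 | (a.0 | (0 | 0)) → =a=> n3, =b=> n4
  n3 = b.0 | (0 | (0 | 0)) → =b=> n5
  n4 = 0 | (a.0 | (0 | 0)) → =a=> n5
  n5 = 0 | (0 | (0 | 0)) → (no moves)
Partition-refinement fixed point:
  B0 = {m0, n0}
  B1 = {m1, n1}
  B2 = {m3, n3}
  B3 = {m5, n5}
  B4 = {m2, n2}
  B5 = {m4, n4}
m0 ∈ B0, n0 ∈ B0 → same block
Bisimilar ⇒ trace-equivalent.

traces(P) = traces(Q)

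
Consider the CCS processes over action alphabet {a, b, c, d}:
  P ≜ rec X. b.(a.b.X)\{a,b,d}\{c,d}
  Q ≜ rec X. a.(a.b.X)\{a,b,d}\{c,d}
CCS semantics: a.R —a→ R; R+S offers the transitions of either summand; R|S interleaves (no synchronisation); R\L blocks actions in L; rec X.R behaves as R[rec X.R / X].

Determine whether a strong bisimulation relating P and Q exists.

P's transition system — 2 states:
  s0 = rec X. b.(a.b.X)\{a,b,d}\{c,d} has moves =b=> s1
  s1 = (a.b.(rec X. b.(a.b.X)\{a,b,d}\{c,d}))\{a,b,d}\{c,d} has moves ·
Q's transition system — 2 states:
  t0 = rec X. a.(a.b.X)\{a,b,d}\{c,d} has moves =a=> t1
  t1 = (a.b.(rec X. a.(a.b.X)\{a,b,d}\{c,d}))\{a,b,d}\{c,d} has moves ·
Partition-refinement fixed point:
  B0 = {s0}
  B1 = {s1, t1}
  B2 = {t0}
s0 ∈ B0, t0 ∈ B2 → different blocks

P ≁ Q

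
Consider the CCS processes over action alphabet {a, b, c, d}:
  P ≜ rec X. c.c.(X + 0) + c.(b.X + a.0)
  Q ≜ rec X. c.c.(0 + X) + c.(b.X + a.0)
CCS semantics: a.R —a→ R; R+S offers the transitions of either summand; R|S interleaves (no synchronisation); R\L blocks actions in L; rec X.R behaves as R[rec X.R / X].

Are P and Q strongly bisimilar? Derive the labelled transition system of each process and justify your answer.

bisimilar

LTS(P): 5 reachable states
  u0 = rec X. c.c.(X + 0) + c.(b.X + a.0) → —c→ u1, —c→ u2
  u1 = b.(rec X. c.c.(X + 0) + c.(b.X + a.0)) + a.0 → —a→ u3, —b→ u0
  u2 = c.((rec X. c.c.(X + 0) + c.(b.X + a.0)) + 0) → —c→ u4
  u3 = 0 → (no moves)
  u4 = (rec X. c.c.(X + 0) + c.(b.X + a.0)) + 0 → —c→ u1, —c→ u2
LTS(Q): 5 reachable states
  v0 = rec X. c.c.(0 + X) + c.(b.X + a.0) → —c→ v1, —c→ v2
  v1 = b.(rec X. c.c.(0 + X) + c.(b.X + a.0)) + a.0 → —a→ v3, —b→ v0
  v2 = c.(0 + (rec X. c.c.(0 + X) + c.(b.X + a.0))) → —c→ v4
  v3 = 0 → (no moves)
  v4 = 0 + (rec X. c.c.(0 + X) + c.(b.X + a.0)) → —c→ v1, —c→ v2
Partition-refinement fixed point:
  B0 = {u0, u4, v0, v4}
  B1 = {u2, v2}
  B2 = {u1, v1}
  B3 = {u3, v3}
u0 ∈ B0, v0 ∈ B0 → same block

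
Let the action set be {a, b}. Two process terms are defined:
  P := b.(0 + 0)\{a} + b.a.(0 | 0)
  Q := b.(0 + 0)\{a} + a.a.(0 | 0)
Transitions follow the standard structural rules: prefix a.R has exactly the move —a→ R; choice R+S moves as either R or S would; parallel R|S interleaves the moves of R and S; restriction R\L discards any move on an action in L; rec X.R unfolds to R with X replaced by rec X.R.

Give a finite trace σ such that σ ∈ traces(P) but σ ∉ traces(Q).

Reachable graph of P (4 states):
  p0 = b.(0 + 0)\{a} + b.a.(0 | 0) | -b-> p1, -b-> p2
  p1 = (0 + 0)\{a} | ∅
  p2 = a.(0 | 0) | -a-> p3
  p3 = 0 | 0 | ∅
Reachable graph of Q (4 states):
  q0 = b.(0 + 0)\{a} + a.a.(0 | 0) | -a-> q1, -b-> q2
  q1 = a.(0 | 0) | -a-> q3
  q2 = (0 + 0)\{a} | ∅
  q3 = 0 | 0 | ∅
Run σ = ⟨ba⟩ on P: start {p0}
  [1] b ⇒ {p1, p2}
  [2] a ⇒ {p3}
  — P admits the full trace.
Run σ = ⟨ba⟩ on Q: start {q0}
  [1] b ⇒ {q2}
  [2] a ⇒ no successor for Q

ba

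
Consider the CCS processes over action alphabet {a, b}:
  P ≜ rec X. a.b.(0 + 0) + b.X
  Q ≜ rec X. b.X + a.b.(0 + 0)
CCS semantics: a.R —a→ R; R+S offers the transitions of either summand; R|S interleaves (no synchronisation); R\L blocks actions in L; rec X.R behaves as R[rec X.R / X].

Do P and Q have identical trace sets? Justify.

LTS(P): 3 reachable states
  m0 = rec X. a.b.(0 + 0) + b.X :: =a=> m1, =b=> m0
  m1 = b.(0 + 0) :: =b=> m2
  m2 = 0 + 0 :: ·
LTS(Q): 3 reachable states
  n0 = rec X. b.X + a.b.(0 + 0) :: =a=> n1, =b=> n0
  n1 = b.(0 + 0) :: =b=> n2
  n2 = 0 + 0 :: ·
Coarsest stable partition (strong bisimilarity classes):
  B0 = {m0, n0}
  B1 = {m1, n1}
  B2 = {m2, n2}
m0 ∈ B0, n0 ∈ B0 → same block
Bisimilar ⇒ trace-equivalent.

trace-equivalent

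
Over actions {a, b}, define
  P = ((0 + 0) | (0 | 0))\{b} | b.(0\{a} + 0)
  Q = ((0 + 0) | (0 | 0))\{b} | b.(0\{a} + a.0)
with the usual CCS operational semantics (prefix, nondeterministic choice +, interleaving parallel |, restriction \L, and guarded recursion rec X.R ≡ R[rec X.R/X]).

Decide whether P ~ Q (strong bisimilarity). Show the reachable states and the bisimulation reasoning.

P ≁ Q

Reachable graph of P (2 states):
  u0 = ((0 + 0) | (0 | 0))\{b} | b.(0\{a} + 0) | --b--▸ u1
  u1 = ((0 + 0) | (0 | 0))\{b} | (0\{a} + 0) | ∅
Reachable graph of Q (3 states):
  v0 = ((0 + 0) | (0 | 0))\{b} | b.(0\{a} + a.0) | --b--▸ v1
  v1 = ((0 + 0) | (0 | 0))\{b} | (0\{a} + a.0) | --a--▸ v2
  v2 = ((0 + 0) | (0 | 0))\{b} | 0 | ∅
Bisimilarity quotient blocks:
  B0 = {u0}
  B1 = {u1, v2}
  B2 = {v0}
  B3 = {v1}
u0 ∈ B0, v0 ∈ B2 → different blocks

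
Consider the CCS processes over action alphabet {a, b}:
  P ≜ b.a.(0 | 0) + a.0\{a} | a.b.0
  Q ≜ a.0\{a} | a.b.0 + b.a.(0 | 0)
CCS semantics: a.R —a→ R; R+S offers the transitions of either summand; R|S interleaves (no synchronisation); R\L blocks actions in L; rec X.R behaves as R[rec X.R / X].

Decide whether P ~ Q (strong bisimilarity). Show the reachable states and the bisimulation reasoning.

Reachable graph of P (8 states):
  m0 = b.a.(0 | 0) + a.0\{a} | a.b.0 has moves =a=> m1, =a=> m2, =b=> m3
  m1 = 0\{a} | a.b.0 has moves =a=> m4
  m2 = a.0\{a} | b.0 has moves =a=> m4, =b=> m5
  m3 = a.(0 | 0) has moves =a=> m6
  m4 = 0\{a} | b.0 has moves =b=> m7
  m5 = a.0\{a} | 0 has moves =a=> m7
  m6 = 0 | 0 has moves stopped
  m7 = 0\{a} | 0 has moves stopped
Reachable graph of Q (8 states):
  n0 = a.0\{a} | a.b.0 + b.a.(0 | 0) has moves =a=> n1, =a=> n2, =b=> n3
  n1 = 0\{a} | a.b.0 has moves =a=> n4
  n2 = a.0\{a} | b.0 has moves =a=> n4, =b=> n5
  n3 = a.(0 | 0) has moves =a=> n6
  n4 = 0\{a} | b.0 has moves =b=> n7
  n5 = a.0\{a} | 0 has moves =a=> n7
  n6 = 0 | 0 has moves stopped
  n7 = 0\{a} | 0 has moves stopped
Partition-refinement fixed point:
  B0 = {m0, n0}
  B1 = {m2, n2}
  B2 = {m3, m5, n3, n5}
  B3 = {m6, m7, n6, n7}
  B4 = {m4, n4}
  B5 = {m1, n1}
m0 ∈ B0, n0 ∈ B0 → same block

YES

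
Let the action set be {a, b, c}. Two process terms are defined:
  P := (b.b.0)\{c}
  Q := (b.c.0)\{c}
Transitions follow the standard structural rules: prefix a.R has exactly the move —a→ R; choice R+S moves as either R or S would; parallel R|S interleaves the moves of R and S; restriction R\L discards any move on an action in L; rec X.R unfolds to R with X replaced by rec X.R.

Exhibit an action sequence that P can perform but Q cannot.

bb

Reachable graph of P (3 states):
  m0 = (b.b.0)\{c} has moves —b→ m1
  m1 = (b.0)\{c} has moves —b→ m2
  m2 = 0\{c} has moves deadlocked
Reachable graph of Q (2 states):
  n0 = (b.c.0)\{c} has moves —b→ n1
  n1 = (c.0)\{c} has moves deadlocked
Executing bb from P (initial set {m0}):
  step 1 (b): {m1}
  step 2 (b): {m2}
  P completes σ.
Executing bb from Q (initial set {n0}):
  step 1 (b): {n1}
  step 2 (b): ∅ (Q stuck)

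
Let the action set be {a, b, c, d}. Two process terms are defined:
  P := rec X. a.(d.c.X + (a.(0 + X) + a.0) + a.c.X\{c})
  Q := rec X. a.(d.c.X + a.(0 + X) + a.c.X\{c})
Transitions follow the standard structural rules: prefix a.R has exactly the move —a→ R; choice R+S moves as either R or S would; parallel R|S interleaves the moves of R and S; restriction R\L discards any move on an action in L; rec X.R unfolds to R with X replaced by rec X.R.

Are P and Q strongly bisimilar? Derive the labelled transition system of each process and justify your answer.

not bisimilar

P's transition system — 12 states:
  u0 = rec X. a.(d.c.X + (a.(0 + X) + a.0) + a.c.X\{c}) has moves =a=> u1
  u1 = d.c.(rec X. a.(d.c.X + (a.(0 + X) + a.0) + a.c.X\{c})) + (a.(0 + (rec X. a.(d.c.X + (a.(0 + X) + a.0) + a.c.X\{c}))) + a.0) + a.c.(rec X. a.(d.c.X + (a.(0 + X) + a.0) + a.c.X\{c}))\{c} has moves =a=> u2, =a=> u3, =a=> u4, =d=> u5
  u2 = 0 has moves ·
  u3 = 0 + (rec X. a.(d.c.X + (a.(0 + X) + a.0) + a.c.X\{c})) has moves =a=> u1
  u4 = c.(rec X. a.(d.c.X + (a.(0 + X) + a.0) + a.c.X\{c}))\{c} has moves =c=> u6
  u5 = c.(rec X. a.(d.c.X + (a.(0 + X) + a.0) + a.c.X\{c})) has moves =c=> u0
  u6 = (rec X. a.(d.c.X + (a.(0 + X) + a.0) + a.c.X\{c}))\{c} has moves =a=> u7
  u7 = (d.c.(rec X. a.(d.c.X + (a.(0 + X) + a.0) + a.c.X\{c})) + (a.(0 + (rec X. a.(d.c.X + (a.(0 + X) + a.0) + a.c.X\{c}))) + a.0) + a.c.(rec X. a.(d.c.X + (a.(0 + X) + a.0) + a.c.X\{c}))\{c})\{c} has moves =a=> u10, =a=> u8, =a=> u9, =d=> u11
  u8 = (0 + (rec X. a.(d.c.X + (a.(0 + X) + a.0) + a.c.X\{c})))\{c} has moves =a=> u7
  u9 = (c.(rec X. a.(d.c.X + (a.(0 + X) + a.0) + a.c.X\{c}))\{c})\{c} has moves ·
  u10 = 0\{c} has moves ·
  u11 = (c.(rec X. a.(d.c.X + (a.(0 + X) + a.0) + a.c.X\{c})))\{c} has moves ·
Q's transition system — 10 states:
  v0 = rec X. a.(d.c.X + a.(0 + X) + a.c.X\{c}) has moves =a=> v1
  v1 = d.c.(rec X. a.(d.c.X + a.(0 + X) + a.c.X\{c})) + a.(0 + (rec X. a.(d.c.X + a.(0 + X) + a.c.X\{c}))) + a.c.(rec X. a.(d.c.X + a.(0 + X) + a.c.X\{c}))\{c} has moves =a=> v2, =a=> v3, =d=> v4
  v2 = 0 + (rec X. a.(d.c.X + a.(0 + X) + a.c.X\{c})) has moves =a=> v1
  v3 = c.(rec X. a.(d.c.X + a.(0 + X) + a.c.X\{c}))\{c} has moves =c=> v5
  v4 = c.(rec X. a.(d.c.X + a.(0 + X) + a.c.X\{c})) has moves =c=> v0
  v5 = (rec X. a.(d.c.X + a.(0 + X) + a.c.X\{c}))\{c} has moves =a=> v6
  v6 = (d.c.(rec X. a.(d.c.X + a.(0 + X) + a.c.X\{c})) + a.(0 + (rec X. a.(d.c.X + a.(0 + X) + a.c.X\{c}))) + a.c.(rec X. a.(d.c.X + a.(0 + X) + a.c.X\{c}))\{c})\{c} has moves =a=> v7, =a=> v8, =d=> v9
  v7 = (0 + (rec X. a.(d.c.X + a.(0 + X) + a.c.X\{c})))\{c} has moves =a=> v6
  v8 = (c.(rec X. a.(d.c.X + a.(0 + X) + a.c.X\{c}))\{c})\{c} has moves ·
  v9 = (c.(rec X. a.(d.c.X + a.(0 + X) + a.c.X\{c})))\{c} has moves ·
Bisimilarity quotient blocks:
  B0 = {u0, u3}
  B1 = {u1}
  B2 = {u10, u11, u2, u9, v8, v9}
  B3 = {u5}
  B4 = {u4, v3}
  B5 = {u6, u8, v5, v7}
  B6 = {u7, v6}
  B7 = {v0, v2}
  B8 = {v1}
  B9 = {v4}
u0 ∈ B0, v0 ∈ B7 → different blocks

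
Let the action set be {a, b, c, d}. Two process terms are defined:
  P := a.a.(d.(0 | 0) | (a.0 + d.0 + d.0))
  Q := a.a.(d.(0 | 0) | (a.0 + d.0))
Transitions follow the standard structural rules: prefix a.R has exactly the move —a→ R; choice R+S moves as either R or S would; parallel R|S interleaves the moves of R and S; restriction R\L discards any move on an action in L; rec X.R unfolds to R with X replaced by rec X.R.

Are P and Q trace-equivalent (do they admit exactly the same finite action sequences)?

traces(P) = traces(Q)

Reachable graph of P (6 states):
  s0 = a.a.(d.(0 | 0) | (a.0 + d.0 + d.0)) has moves --a--▸ s1
  s1 = a.(d.(0 | 0) | (a.0 + d.0 + d.0)) has moves --a--▸ s2
  s2 = d.(0 | 0) | (a.0 + d.0 + d.0) has moves --a--▸ s3, --d--▸ s3, --d--▸ s4
  s3 = d.(0 | 0) | 0 has moves --d--▸ s5
  s4 = 0 | 0 | (a.0 + d.0 + d.0) has moves --a--▸ s5, --d--▸ s5
  s5 = 0 | 0 | 0 has moves stopped
Reachable graph of Q (6 states):
  t0 = a.a.(d.(0 | 0) | (a.0 + d.0)) has moves --a--▸ t1
  t1 = a.(d.(0 | 0) | (a.0 + d.0)) has moves --a--▸ t2
  t2 = d.(0 | 0) | (a.0 + d.0) has moves --a--▸ t3, --d--▸ t3, --d--▸ t4
  t3 = d.(0 | 0) | 0 has moves --d--▸ t5
  t4 = 0 | 0 | (a.0 + d.0) has moves --a--▸ t5, --d--▸ t5
  t5 = 0 | 0 | 0 has moves stopped
Partition-refinement fixed point:
  B0 = {s0, t0}
  B1 = {s1, t1}
  B2 = {s2, t2}
  B3 = {s4, t4}
  B4 = {s5, t5}
  B5 = {s3, t3}
s0 ∈ B0, t0 ∈ B0 → same block
Bisimilar ⇒ trace-equivalent.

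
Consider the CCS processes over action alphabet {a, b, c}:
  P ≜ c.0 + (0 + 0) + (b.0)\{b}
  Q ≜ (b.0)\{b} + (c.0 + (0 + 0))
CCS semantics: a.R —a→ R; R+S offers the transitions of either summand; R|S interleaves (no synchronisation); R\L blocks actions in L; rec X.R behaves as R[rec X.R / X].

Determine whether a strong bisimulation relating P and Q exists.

Reachable graph of P (2 states):
  m0 = c.0 + (0 + 0) + (b.0)\{b} has moves -c-> m1
  m1 = 0 has moves ∅
Reachable graph of Q (2 states):
  n0 = (b.0)\{b} + (c.0 + (0 + 0)) has moves -c-> n1
  n1 = 0 has moves ∅
Coarsest stable partition (strong bisimilarity classes):
  B0 = {m0, n0}
  B1 = {m1, n1}
m0 ∈ B0, n0 ∈ B0 → same block

YES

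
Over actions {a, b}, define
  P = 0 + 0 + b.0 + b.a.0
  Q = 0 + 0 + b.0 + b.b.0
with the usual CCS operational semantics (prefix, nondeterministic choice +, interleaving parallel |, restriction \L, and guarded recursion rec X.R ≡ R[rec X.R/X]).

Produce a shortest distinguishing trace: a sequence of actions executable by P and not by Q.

ba

P's transition system — 3 states:
  p0 = 0 + 0 + b.0 + b.a.0 :: —b→ p1, —b→ p2
  p1 = 0 :: ·
  p2 = a.0 :: —a→ p1
Q's transition system — 3 states:
  q0 = 0 + 0 + b.0 + b.b.0 :: —b→ q1, —b→ q2
  q1 = 0 :: ·
  q2 = b.0 :: —b→ q1
Trace ⟨ba⟩ through P, begin at {p0}:
  step 1 (b): {p1, p2}
  step 2 (a): {p1}
  P completes σ.
Trace ⟨ba⟩ through Q, begin at {q0}:
  step 1 (b): {q1, q2}
  step 2 (a): ∅  — Q cannot continue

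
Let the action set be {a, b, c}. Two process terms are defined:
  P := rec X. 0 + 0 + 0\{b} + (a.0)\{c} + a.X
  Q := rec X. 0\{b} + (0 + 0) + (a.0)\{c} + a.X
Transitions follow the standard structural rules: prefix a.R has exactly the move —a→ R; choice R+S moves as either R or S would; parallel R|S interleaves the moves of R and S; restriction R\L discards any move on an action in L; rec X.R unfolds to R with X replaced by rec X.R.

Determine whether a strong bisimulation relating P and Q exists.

bisimilar

LTS(P): 2 reachable states
  s0 = rec X. 0 + 0 + 0\{b} + (a.0)\{c} + a.X → —a→ s0, —a→ s1
  s1 = 0\{c} → ∅
LTS(Q): 2 reachable states
  t0 = rec X. 0\{b} + (0 + 0) + (a.0)\{c} + a.X → —a→ t0, —a→ t1
  t1 = 0\{c} → ∅
Coarsest stable partition (strong bisimilarity classes):
  B0 = {s0, t0}
  B1 = {s1, t1}
s0 ∈ B0, t0 ∈ B0 → same block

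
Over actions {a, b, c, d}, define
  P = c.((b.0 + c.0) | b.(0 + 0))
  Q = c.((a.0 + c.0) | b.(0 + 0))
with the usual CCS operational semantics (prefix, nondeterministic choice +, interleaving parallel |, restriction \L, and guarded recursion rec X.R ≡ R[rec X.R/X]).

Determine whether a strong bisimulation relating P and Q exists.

LTS(P): 5 reachable states
  m0 = c.((b.0 + c.0) | b.(0 + 0)) :: -c-> m1
  m1 = (b.0 + c.0) | b.(0 + 0) :: -b-> m2, -b-> m3, -c-> m3
  m2 = (b.0 + c.0) | (0 + 0) :: -b-> m4, -c-> m4
  m3 = 0 | b.(0 + 0) :: -b-> m4
  m4 = 0 | (0 + 0) :: ·
LTS(Q): 5 reachable states
  n0 = c.((a.0 + c.0) | b.(0 + 0)) :: -c-> n1
  n1 = (a.0 + c.0) | b.(0 + 0) :: -a-> n2, -b-> n3, -c-> n2
  n2 = 0 | b.(0 + 0) :: -b-> n4
  n3 = (a.0 + c.0) | (0 + 0) :: -a-> n4, -c-> n4
  n4 = 0 | (0 + 0) :: ·
Coarsest stable partition (strong bisimilarity classes):
  B0 = {m0}
  B1 = {m1}
  B2 = {m3, n2}
  B3 = {m4, n4}
  B4 = {m2}
  B5 = {n0}
  B6 = {n1}
  B7 = {n3}
m0 ∈ B0, n0 ∈ B5 → different blocks

not bisimilar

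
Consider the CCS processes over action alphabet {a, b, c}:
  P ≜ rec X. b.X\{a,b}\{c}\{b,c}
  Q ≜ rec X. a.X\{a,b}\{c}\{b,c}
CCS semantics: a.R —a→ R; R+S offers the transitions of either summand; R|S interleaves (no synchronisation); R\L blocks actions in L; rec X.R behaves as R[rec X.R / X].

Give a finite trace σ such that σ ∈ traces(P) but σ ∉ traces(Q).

b

Reachable graph of P (2 states):
  s0 = rec X. b.X\{a,b}\{c}\{b,c} → =b=> s1
  s1 = (rec X. b.X\{a,b}\{c}\{b,c})\{a,b}\{c}\{b,c} → stopped
Reachable graph of Q (2 states):
  t0 = rec X. a.X\{a,b}\{c}\{b,c} → =a=> t1
  t1 = (rec X. a.X\{a,b}\{c}\{b,c})\{a,b}\{c}\{b,c} → stopped
Executing b from P (initial set {s0}):
  after b @ step 1: {s1}
  — P admits the full trace.
Executing b from Q (initial set {t0}):
  after b @ step 1: ∅ (Q stuck)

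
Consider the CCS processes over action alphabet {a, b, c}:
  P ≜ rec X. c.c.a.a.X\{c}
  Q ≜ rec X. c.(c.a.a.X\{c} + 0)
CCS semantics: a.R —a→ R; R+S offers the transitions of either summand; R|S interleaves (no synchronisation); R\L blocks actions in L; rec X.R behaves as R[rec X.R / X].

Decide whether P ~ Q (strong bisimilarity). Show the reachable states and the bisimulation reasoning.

YES

LTS(P): 5 reachable states
  u0 = rec X. c.c.a.a.X\{c} :: —c→ u1
  u1 = c.a.a.(rec X. c.c.a.a.X\{c})\{c} :: —c→ u2
  u2 = a.a.(rec X. c.c.a.a.X\{c})\{c} :: —a→ u3
  u3 = a.(rec X. c.c.a.a.X\{c})\{c} :: —a→ u4
  u4 = (rec X. c.c.a.a.X\{c})\{c} :: stopped
LTS(Q): 5 reachable states
  v0 = rec X. c.(c.a.a.X\{c} + 0) :: —c→ v1
  v1 = c.a.a.(rec X. c.(c.a.a.X\{c} + 0))\{c} + 0 :: —c→ v2
  v2 = a.a.(rec X. c.(c.a.a.X\{c} + 0))\{c} :: —a→ v3
  v3 = a.(rec X. c.(c.a.a.X\{c} + 0))\{c} :: —a→ v4
  v4 = (rec X. c.(c.a.a.X\{c} + 0))\{c} :: stopped
Coarsest stable partition (strong bisimilarity classes):
  B0 = {u0, v0}
  B1 = {u1, v1}
  B2 = {u2, v2}
  B3 = {u3, v3}
  B4 = {u4, v4}
u0 ∈ B0, v0 ∈ B0 → same block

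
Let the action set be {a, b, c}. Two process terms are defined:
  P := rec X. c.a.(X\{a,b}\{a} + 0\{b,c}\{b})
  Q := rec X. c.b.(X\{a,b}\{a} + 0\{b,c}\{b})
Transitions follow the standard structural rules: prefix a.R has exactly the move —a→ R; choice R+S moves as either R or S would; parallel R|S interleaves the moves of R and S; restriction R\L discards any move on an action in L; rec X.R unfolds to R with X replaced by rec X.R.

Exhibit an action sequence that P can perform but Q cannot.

Reachable graph of P (4 states):
  p0 = rec X. c.a.(X\{a,b}\{a} + 0\{b,c}\{b}) | —c→ p1
  p1 = a.((rec X. c.a.(X\{a,b}\{a} + 0\{b,c}\{b}))\{a,b}\{a} + 0\{b,c}\{b}) | —a→ p2
  p2 = (rec X. c.a.(X\{a,b}\{a} + 0\{b,c}\{b}))\{a,b}\{a} + 0\{b,c}\{b} | —c→ p3
  p3 = (a.((rec X. c.a.(X\{a,b}\{a} + 0\{b,c}\{b}))\{a,b}\{a} + 0\{b,c}\{b}))\{a,b}\{a} | stopped
Reachable graph of Q (4 states):
  q0 = rec X. c.b.(X\{a,b}\{a} + 0\{b,c}\{b}) | —c→ q1
  q1 = b.((rec X. c.b.(X\{a,b}\{a} + 0\{b,c}\{b}))\{a,b}\{a} + 0\{b,c}\{b}) | —b→ q2
  q2 = (rec X. c.b.(X\{a,b}\{a} + 0\{b,c}\{b}))\{a,b}\{a} + 0\{b,c}\{b} | —c→ q3
  q3 = (b.((rec X. c.b.(X\{a,b}\{a} + 0\{b,c}\{b}))\{a,b}\{a} + 0\{b,c}\{b}))\{a,b}\{a} | stopped
Run σ = ⟨ca⟩ on P: start {p0}
  [1] c ⇒ {p1}
  [2] a ⇒ {p2}
  ✓ P
Run σ = ⟨ca⟩ on Q: start {q0}
  [1] c ⇒ {q1}
  [2] a ⇒ ∅  — Q cannot continue

ca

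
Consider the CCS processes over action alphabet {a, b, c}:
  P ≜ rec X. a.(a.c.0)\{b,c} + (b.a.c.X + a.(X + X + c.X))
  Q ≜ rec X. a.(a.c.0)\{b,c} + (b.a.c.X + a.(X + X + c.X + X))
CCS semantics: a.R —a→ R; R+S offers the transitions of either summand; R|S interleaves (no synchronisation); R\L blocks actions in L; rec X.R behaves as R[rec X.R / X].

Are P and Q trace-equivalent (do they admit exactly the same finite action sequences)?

P's transition system — 6 states:
  m0 = rec X. a.(a.c.0)\{b,c} + (b.a.c.X + a.(X + X + c.X)) | -a-> m1, -a-> m2, -b-> m3
  m1 = (a.c.0)\{b,c} | -a-> m4
  m2 = (rec X. a.(a.c.0)\{b,c} + (b.a.c.X + a.(X + X + c.X))) + (rec X. a.(a.c.0)\{b,c} + (b.a.c.X + a.(X + X + c.X))) + c.(rec X. a.(a.c.0)\{b,c} + (b.a.c.X + a.(X + X + c.X))) | -a-> m1, -a-> m2, -b-> m3, -c-> m0
  m3 = a.c.(rec X. a.(a.c.0)\{b,c} + (b.a.c.X + a.(X + X + c.X))) | -a-> m5
  m4 = (c.0)\{b,c} | ·
  m5 = c.(rec X. a.(a.c.0)\{b,c} + (b.a.c.X + a.(X + X + c.X))) | -c-> m0
Q's transition system — 6 states:
  n0 = rec X. a.(a.c.0)\{b,c} + (b.a.c.X + a.(X + X + c.X + X)) | -a-> n1, -a-> n2, -b-> n3
  n1 = (a.c.0)\{b,c} | -a-> n4
  n2 = (rec X. a.(a.c.0)\{b,c} + (b.a.c.X + a.(X + X + c.X + X))) + (rec X. a.(a.c.0)\{b,c} + (b.a.c.X + a.(X + X + c.X + X))) + c.(rec X. a.(a.c.0)\{b,c} + (b.a.c.X + a.(X + X + c.X + X))) + (rec X. a.(a.c.0)\{b,c} + (b.a.c.X + a.(X + X + c.X + X))) | -a-> n1, -a-> n2, -b-> n3, -c-> n0
  n3 = a.c.(rec X. a.(a.c.0)\{b,c} + (b.a.c.X + a.(X + X + c.X + X))) | -a-> n5
  n4 = (c.0)\{b,c} | ·
  n5 = c.(rec X. a.(a.c.0)\{b,c} + (b.a.c.X + a.(X + X + c.X + X))) | -c-> n0
Partition-refinement fixed point:
  B0 = {m0, n0}
  B1 = {m1, n1}
  B2 = {m4, n4}
  B3 = {m3, n3}
  B4 = {m5, n5}
  B5 = {m2, n2}
m0 ∈ B0, n0 ∈ B0 → same block
Bisimilar ⇒ trace-equivalent.

trace-equivalent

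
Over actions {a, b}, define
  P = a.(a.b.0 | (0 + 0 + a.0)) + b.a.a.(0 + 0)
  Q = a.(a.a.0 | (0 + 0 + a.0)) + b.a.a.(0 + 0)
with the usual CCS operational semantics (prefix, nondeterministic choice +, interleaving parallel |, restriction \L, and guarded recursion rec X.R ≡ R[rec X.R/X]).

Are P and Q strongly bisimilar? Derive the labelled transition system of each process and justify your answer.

not bisimilar

Reachable graph of P (10 states):
  s0 = a.(a.b.0 | (0 + 0 + a.0)) + b.a.a.(0 + 0) ⊢ --a--▸ s1, --b--▸ s2
  s1 = a.b.0 | (0 + 0 + a.0) ⊢ --a--▸ s3, --a--▸ s4
  s2 = a.a.(0 + 0) ⊢ --a--▸ s5
  s3 = a.b.0 | 0 ⊢ --a--▸ s6
  s4 = b.0 | (0 + 0 + a.0) ⊢ --a--▸ s6, --b--▸ s7
  s5 = a.(0 + 0) ⊢ --a--▸ s8
  s6 = b.0 | 0 ⊢ --b--▸ s9
  s7 = 0 | (0 + 0 + a.0) ⊢ --a--▸ s9
  s8 = 0 + 0 ⊢ ∅
  s9 = 0 | 0 ⊢ ∅
Reachable graph of Q (10 states):
  t0 = a.(a.a.0 | (0 + 0 + a.0)) + b.a.a.(0 + 0) ⊢ --a--▸ t1, --b--▸ t2
  t1 = a.a.0 | (0 + 0 + a.0) ⊢ --a--▸ t3, --a--▸ t4
  t2 = a.a.(0 + 0) ⊢ --a--▸ t5
  t3 = a.0 | (0 + 0 + a.0) ⊢ --a--▸ t6, --a--▸ t7
  t4 = a.a.0 | 0 ⊢ --a--▸ t7
  t5 = a.(0 + 0) ⊢ --a--▸ t8
  t6 = 0 | (0 + 0 + a.0) ⊢ --a--▸ t9
  t7 = a.0 | 0 ⊢ --a--▸ t9
  t8 = 0 + 0 ⊢ ∅
  t9 = 0 | 0 ⊢ ∅
Bisimilarity quotient blocks:
  B0 = {s0}
  B1 = {s2, t2, t3, t4}
  B2 = {s5, s7, t5, t6, t7}
  B3 = {s8, s9, t8, t9}
  B4 = {s1}
  B5 = {s3}
  B6 = {s6}
  B7 = {s4}
  B8 = {t0}
  B9 = {t1}
s0 ∈ B0, t0 ∈ B8 → different blocks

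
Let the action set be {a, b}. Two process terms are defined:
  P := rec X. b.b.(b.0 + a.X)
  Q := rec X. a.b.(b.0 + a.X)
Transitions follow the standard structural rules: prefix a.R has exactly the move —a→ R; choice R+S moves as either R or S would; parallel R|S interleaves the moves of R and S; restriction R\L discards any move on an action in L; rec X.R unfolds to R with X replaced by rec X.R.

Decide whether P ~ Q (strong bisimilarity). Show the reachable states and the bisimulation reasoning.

Reachable graph of P (4 states):
  m0 = rec X. b.b.(b.0 + a.X) | —b→ m1
  m1 = b.(b.0 + a.(rec X. b.b.(b.0 + a.X))) | —b→ m2
  m2 = b.0 + a.(rec X. b.b.(b.0 + a.X)) | —a→ m0, —b→ m3
  m3 = 0 | ·
Reachable graph of Q (4 states):
  n0 = rec X. a.b.(b.0 + a.X) | —a→ n1
  n1 = b.(b.0 + a.(rec X. a.b.(b.0 + a.X))) | —b→ n2
  n2 = b.0 + a.(rec X. a.b.(b.0 + a.X)) | —a→ n0, —b→ n3
  n3 = 0 | ·
Partition-refinement fixed point:
  B0 = {m0}
  B1 = {m1}
  B2 = {m2}
  B3 = {m3, n3}
  B4 = {n0}
  B5 = {n1}
  B6 = {n2}
m0 ∈ B0, n0 ∈ B4 → different blocks

not bisimilar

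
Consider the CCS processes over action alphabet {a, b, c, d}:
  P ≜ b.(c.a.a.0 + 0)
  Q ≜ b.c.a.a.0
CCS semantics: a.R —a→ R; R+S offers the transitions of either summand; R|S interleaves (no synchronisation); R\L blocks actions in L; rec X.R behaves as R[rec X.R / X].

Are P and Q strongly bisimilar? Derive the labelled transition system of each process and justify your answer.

LTS(P): 5 reachable states
  s0 = b.(c.a.a.0 + 0) | —b→ s1
  s1 = c.a.a.0 + 0 | —c→ s2
  s2 = a.a.0 | —a→ s3
  s3 = a.0 | —a→ s4
  s4 = 0 | ∅
LTS(Q): 5 reachable states
  t0 = b.c.a.a.0 | —b→ t1
  t1 = c.a.a.0 | —c→ t2
  t2 = a.a.0 | —a→ t3
  t3 = a.0 | —a→ t4
  t4 = 0 | ∅
Bisimilarity quotient blocks:
  B0 = {s0, t0}
  B1 = {s1, t1}
  B2 = {s2, t2}
  B3 = {s3, t3}
  B4 = {s4, t4}
s0 ∈ B0, t0 ∈ B0 → same block

YES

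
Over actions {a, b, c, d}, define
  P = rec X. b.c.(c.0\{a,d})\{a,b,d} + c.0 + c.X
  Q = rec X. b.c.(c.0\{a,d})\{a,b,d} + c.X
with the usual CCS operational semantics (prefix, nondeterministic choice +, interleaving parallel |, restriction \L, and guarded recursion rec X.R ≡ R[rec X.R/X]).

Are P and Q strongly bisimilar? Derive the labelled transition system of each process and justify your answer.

Reachable graph of P (5 states):
  m0 = rec X. b.c.(c.0\{a,d})\{a,b,d} + c.0 + c.X has moves --b--▸ m1, --c--▸ m0, --c--▸ m2
  m1 = c.(c.0\{a,d})\{a,b,d} has moves --c--▸ m3
  m2 = 0 has moves stopped
  m3 = (c.0\{a,d})\{a,b,d} has moves --c--▸ m4
  m4 = 0\{a,d}\{a,b,d} has moves stopped
Reachable graph of Q (4 states):
  n0 = rec X. b.c.(c.0\{a,d})\{a,b,d} + c.X has moves --b--▸ n1, --c--▸ n0
  n1 = c.(c.0\{a,d})\{a,b,d} has moves --c--▸ n2
  n2 = (c.0\{a,d})\{a,b,d} has moves --c--▸ n3
  n3 = 0\{a,d}\{a,b,d} has moves stopped
Bisimilarity quotient blocks:
  B0 = {m0}
  B1 = {m1, n1}
  B2 = {m3, n2}
  B3 = {m2, m4, n3}
  B4 = {n0}
m0 ∈ B0, n0 ∈ B4 → different blocks

NO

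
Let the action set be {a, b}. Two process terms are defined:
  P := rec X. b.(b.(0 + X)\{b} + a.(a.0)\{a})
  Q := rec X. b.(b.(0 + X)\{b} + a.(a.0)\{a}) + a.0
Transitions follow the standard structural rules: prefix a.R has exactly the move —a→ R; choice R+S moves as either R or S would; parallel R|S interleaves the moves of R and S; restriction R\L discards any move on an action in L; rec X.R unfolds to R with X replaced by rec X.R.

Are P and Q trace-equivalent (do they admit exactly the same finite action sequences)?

LTS(P): 4 reachable states
  s0 = rec X. b.(b.(0 + X)\{b} + a.(a.0)\{a}) → =b=> s1
  s1 = b.(0 + (rec X. b.(b.(0 + X)\{b} + a.(a.0)\{a})))\{b} + a.(a.0)\{a} → =a=> s2, =b=> s3
  s2 = (a.0)\{a} → deadlocked
  s3 = (0 + (rec X. b.(b.(0 + X)\{b} + a.(a.0)\{a})))\{b} → deadlocked
LTS(Q): 6 reachable states
  t0 = rec X. b.(b.(0 + X)\{b} + a.(a.0)\{a}) + a.0 → =a=> t1, =b=> t2
  t1 = 0 → deadlocked
  t2 = b.(0 + (rec X. b.(b.(0 + X)\{b} + a.(a.0)\{a}) + a.0))\{b} + a.(a.0)\{a} → =a=> t3, =b=> t4
  t3 = (a.0)\{a} → deadlocked
  t4 = (0 + (rec X. b.(b.(0 + X)\{b} + a.(a.0)\{a}) + a.0))\{b} → =a=> t5
  t5 = 0\{b} → deadlocked
Run σ = ⟨a⟩ on Q: start {t0}
  [1] a ⇒ {t1}
  Q completes σ.
Run σ = ⟨a⟩ on P: start {s0}
  [1] a ⇒ ∅  — P cannot continue

NO — witness ⟨a⟩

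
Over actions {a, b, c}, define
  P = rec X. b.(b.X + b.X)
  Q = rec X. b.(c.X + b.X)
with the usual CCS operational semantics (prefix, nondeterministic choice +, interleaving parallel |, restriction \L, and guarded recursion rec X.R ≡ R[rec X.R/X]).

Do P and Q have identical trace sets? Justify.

traces(P) ≠ traces(Q) — witness ⟨bc⟩

LTS(P): 2 reachable states
  u0 = rec X. b.(b.X + b.X) ⊢ ··b··> u1
  u1 = b.(rec X. b.(b.X + b.X)) + b.(rec X. b.(b.X + b.X)) ⊢ ··b··> u0
LTS(Q): 2 reachable states
  v0 = rec X. b.(c.X + b.X) ⊢ ··b··> v1
  v1 = c.(rec X. b.(c.X + b.X)) + b.(rec X. b.(c.X + b.X)) ⊢ ··b··> v0, ··c··> v0
Run σ = ⟨bc⟩ on Q: start {v0}
  after b @ step 1: {v1}
  after c @ step 2: {v0}
  ✓ Q
Run σ = ⟨bc⟩ on P: start {u0}
  after b @ step 1: {u1}
  after c @ step 2: ∅  — P cannot continue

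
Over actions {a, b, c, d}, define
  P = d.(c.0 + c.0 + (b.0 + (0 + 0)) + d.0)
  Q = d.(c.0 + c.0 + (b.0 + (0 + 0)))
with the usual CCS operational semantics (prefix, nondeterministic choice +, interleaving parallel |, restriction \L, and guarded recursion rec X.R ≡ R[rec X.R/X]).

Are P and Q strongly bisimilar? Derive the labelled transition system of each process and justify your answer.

LTS(P): 3 reachable states
  u0 = d.(c.0 + c.0 + (b.0 + (0 + 0)) + d.0) | ··d··> u1
  u1 = c.0 + c.0 + (b.0 + (0 + 0)) + d.0 | ··b··> u2, ··c··> u2, ··d··> u2
  u2 = 0 | ·
LTS(Q): 3 reachable states
  v0 = d.(c.0 + c.0 + (b.0 + (0 + 0))) | ··d··> v1
  v1 = c.0 + c.0 + (b.0 + (0 + 0)) | ··b··> v2, ··c··> v2
  v2 = 0 | ·
Coarsest stable partition (strong bisimilarity classes):
  B0 = {u0}
  B1 = {u1}
  B2 = {u2, v2}
  B3 = {v0}
  B4 = {v1}
u0 ∈ B0, v0 ∈ B3 → different blocks

NO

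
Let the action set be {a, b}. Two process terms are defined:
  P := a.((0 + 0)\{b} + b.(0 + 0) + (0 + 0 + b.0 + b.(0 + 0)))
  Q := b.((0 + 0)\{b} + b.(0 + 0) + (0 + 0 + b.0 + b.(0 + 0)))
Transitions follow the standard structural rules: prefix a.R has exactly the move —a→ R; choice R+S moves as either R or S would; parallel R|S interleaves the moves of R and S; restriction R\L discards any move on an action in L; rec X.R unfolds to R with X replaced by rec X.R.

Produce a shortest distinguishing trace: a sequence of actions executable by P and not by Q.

a

P's transition system — 4 states:
  p0 = a.((0 + 0)\{b} + b.(0 + 0) + (0 + 0 + b.0 + b.(0 + 0))) | —a→ p1
  p1 = (0 + 0)\{b} + b.(0 + 0) + (0 + 0 + b.0 + b.(0 + 0)) | —b→ p2, —b→ p3
  p2 = 0 | deadlocked
  p3 = 0 + 0 | deadlocked
Q's transition system — 4 states:
  q0 = b.((0 + 0)\{b} + b.(0 + 0) + (0 + 0 + b.0 + b.(0 + 0))) | —b→ q1
  q1 = (0 + 0)\{b} + b.(0 + 0) + (0 + 0 + b.0 + b.(0 + 0)) | —b→ q2, —b→ q3
  q2 = 0 | deadlocked
  q3 = 0 + 0 | deadlocked
Trace ⟨a⟩ through P, begin at {p0}:
  step 1 (a): {p1}
  — P admits the full trace.
Trace ⟨a⟩ through Q, begin at {q0}:
  step 1 (a): ∅ (Q stuck)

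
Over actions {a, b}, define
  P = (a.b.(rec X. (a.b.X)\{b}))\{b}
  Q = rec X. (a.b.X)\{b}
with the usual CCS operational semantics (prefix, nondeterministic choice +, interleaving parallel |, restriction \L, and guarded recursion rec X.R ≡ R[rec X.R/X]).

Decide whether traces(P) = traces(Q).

Reachable graph of P (2 states):
  u0 = (a.b.(rec X. (a.b.X)\{b}))\{b} has moves -a-> u1
  u1 = (b.(rec X. (a.b.X)\{b}))\{b} has moves stopped
Reachable graph of Q (2 states):
  v0 = rec X. (a.b.X)\{b} has moves -a-> v1
  v1 = (b.(rec X. (a.b.X)\{b}))\{b} has moves stopped
Bisimilarity quotient blocks:
  B0 = {u0, v0}
  B1 = {u1, v1}
u0 ∈ B0, v0 ∈ B0 → same block
Bisimilar ⇒ trace-equivalent.

YES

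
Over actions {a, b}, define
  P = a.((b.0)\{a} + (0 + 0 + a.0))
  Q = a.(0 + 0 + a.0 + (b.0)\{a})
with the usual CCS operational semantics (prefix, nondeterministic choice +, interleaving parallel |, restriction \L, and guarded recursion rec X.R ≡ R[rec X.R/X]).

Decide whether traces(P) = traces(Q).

P's transition system — 4 states:
  p0 = a.((b.0)\{a} + (0 + 0 + a.0)) → —a→ p1
  p1 = (b.0)\{a} + (0 + 0 + a.0) → —a→ p2, —b→ p3
  p2 = 0 → (no moves)
  p3 = 0\{a} → (no moves)
Q's transition system — 4 states:
  q0 = a.(0 + 0 + a.0 + (b.0)\{a}) → —a→ q1
  q1 = 0 + 0 + a.0 + (b.0)\{a} → —a→ q2, —b→ q3
  q2 = 0 → (no moves)
  q3 = 0\{a} → (no moves)
Coarsest stable partition (strong bisimilarity classes):
  B0 = {p0, q0}
  B1 = {p1, q1}
  B2 = {p2, p3, q2, q3}
p0 ∈ B0, q0 ∈ B0 → same block
Bisimilar ⇒ trace-equivalent.

trace-equivalent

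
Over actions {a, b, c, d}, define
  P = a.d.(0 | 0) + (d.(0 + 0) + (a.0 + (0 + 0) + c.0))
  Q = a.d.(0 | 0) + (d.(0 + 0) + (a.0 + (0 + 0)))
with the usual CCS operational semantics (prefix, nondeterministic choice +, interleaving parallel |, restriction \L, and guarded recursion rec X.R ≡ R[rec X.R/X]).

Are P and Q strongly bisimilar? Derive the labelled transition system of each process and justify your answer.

P's transition system — 5 states:
  m0 = a.d.(0 | 0) + (d.(0 + 0) + (a.0 + (0 + 0) + c.0)) | —a→ m1, —a→ m2, —c→ m1, —d→ m3
  m1 = 0 | (no moves)
  m2 = d.(0 | 0) | —d→ m4
  m3 = 0 + 0 | (no moves)
  m4 = 0 | 0 | (no moves)
Q's transition system — 5 states:
  n0 = a.d.(0 | 0) + (d.(0 + 0) + (a.0 + (0 + 0))) | —a→ n1, —a→ n2, —d→ n3
  n1 = 0 | (no moves)
  n2 = d.(0 | 0) | —d→ n4
  n3 = 0 + 0 | (no moves)
  n4 = 0 | 0 | (no moves)
Partition-refinement fixed point:
  B0 = {m0}
  B1 = {m1, m3, m4, n1, n3, n4}
  B2 = {m2, n2}
  B3 = {n0}
m0 ∈ B0, n0 ∈ B3 → different blocks

P ≁ Q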